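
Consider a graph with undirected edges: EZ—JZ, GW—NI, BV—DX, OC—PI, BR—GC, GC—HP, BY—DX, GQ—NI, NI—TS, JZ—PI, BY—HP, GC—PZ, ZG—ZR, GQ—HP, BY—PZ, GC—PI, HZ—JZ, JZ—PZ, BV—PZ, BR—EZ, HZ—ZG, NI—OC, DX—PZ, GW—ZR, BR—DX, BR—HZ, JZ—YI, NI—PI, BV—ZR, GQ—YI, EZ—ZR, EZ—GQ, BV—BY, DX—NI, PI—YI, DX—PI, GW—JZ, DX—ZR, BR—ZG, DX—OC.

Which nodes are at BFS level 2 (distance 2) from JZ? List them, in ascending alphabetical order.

Level 0: JZ
Level 1: EZ, GW, HZ, PI, PZ, YI
Level 2: BR, BV, BY, DX, GC, GQ, NI, OC, ZG, ZR
Level 3: HP, TS

BR, BV, BY, DX, GC, GQ, NI, OC, ZG, ZR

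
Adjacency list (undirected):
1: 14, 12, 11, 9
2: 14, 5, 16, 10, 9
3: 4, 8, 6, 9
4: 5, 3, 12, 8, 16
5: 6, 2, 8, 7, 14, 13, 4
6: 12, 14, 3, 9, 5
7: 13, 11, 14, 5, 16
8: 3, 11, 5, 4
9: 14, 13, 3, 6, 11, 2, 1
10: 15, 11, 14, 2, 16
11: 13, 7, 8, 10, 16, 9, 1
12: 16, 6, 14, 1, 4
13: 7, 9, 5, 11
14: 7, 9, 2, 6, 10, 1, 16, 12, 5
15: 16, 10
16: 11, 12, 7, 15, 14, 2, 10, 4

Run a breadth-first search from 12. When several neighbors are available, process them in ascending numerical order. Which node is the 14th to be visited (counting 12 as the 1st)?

Visit 12; enqueue 1, 4, 6, 14, 16 → queue [1, 4, 6, 14, 16]
Visit 1; enqueue 9, 11 → queue [4, 6, 14, 16, 9, 11]
Visit 4; enqueue 3, 5, 8 → queue [6, 14, 16, 9, 11, 3, 5, 8]
Visit 6 → queue [14, 16, 9, 11, 3, 5, 8]
Visit 14; enqueue 2, 7, 10 → queue [16, 9, 11, 3, 5, 8, 2, 7, 10]
Visit 16; enqueue 15 → queue [9, 11, 3, 5, 8, 2, 7, 10, 15]
Visit 9; enqueue 13 → queue [11, 3, 5, 8, 2, 7, 10, 15, 13]
Visit 11 → queue [3, 5, 8, 2, 7, 10, 15, 13]
Visit 3 → queue [5, 8, 2, 7, 10, 15, 13]
Visit 5 → queue [8, 2, 7, 10, 15, 13]
Visit 8 → queue [2, 7, 10, 15, 13]
Visit 2 → queue [7, 10, 15, 13]
Visit 7 → queue [10, 15, 13]
Visit 10 → queue [15, 13]
Visit 15 → queue [13]
Visit 13 → queue []

Visit order: 12, 1, 4, 6, 14, 16, 9, 11, 3, 5, 8, 2, 7, 10, 15, 13

10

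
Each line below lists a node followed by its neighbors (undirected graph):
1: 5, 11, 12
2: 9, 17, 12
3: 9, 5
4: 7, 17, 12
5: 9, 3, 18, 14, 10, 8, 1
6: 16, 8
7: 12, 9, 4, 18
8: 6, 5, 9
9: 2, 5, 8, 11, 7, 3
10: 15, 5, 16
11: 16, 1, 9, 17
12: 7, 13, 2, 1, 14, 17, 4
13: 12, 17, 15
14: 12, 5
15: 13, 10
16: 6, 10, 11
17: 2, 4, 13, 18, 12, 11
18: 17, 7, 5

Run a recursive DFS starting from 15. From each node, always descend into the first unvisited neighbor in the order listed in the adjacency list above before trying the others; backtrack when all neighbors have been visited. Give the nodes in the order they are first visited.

Visit 15
15 → 13
13 → 12
12 → 7
7 → 9
9 → 2
2 → 17
17 → 4
17 → 18
18 → 5
5 → 3
5 → 14
5 → 10
10 → 16
16 → 6
6 → 8
16 → 11
11 → 1

15 → 13 → 12 → 7 → 9 → 2 → 17 → 4 → 18 → 5 → 3 → 14 → 10 → 16 → 6 → 8 → 11 → 1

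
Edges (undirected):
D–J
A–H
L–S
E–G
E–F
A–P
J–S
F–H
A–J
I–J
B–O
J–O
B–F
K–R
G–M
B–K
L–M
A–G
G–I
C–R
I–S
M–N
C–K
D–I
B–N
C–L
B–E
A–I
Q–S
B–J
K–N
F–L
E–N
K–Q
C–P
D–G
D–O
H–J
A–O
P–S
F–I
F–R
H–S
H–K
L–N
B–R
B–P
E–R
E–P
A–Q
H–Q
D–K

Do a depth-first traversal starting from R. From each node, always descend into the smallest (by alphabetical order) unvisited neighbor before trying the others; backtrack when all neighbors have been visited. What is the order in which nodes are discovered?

R → B → E → F → H → A → G → D → I → J → O → S → L → C → K → N → M → Q → P

Visit R
R → B
B → E
E → F
F → H
H → A
A → G
G → D
D → I
I → J
J → O
J → S
S → L
L → C
C → K
K → N
N → M
K → Q
C → P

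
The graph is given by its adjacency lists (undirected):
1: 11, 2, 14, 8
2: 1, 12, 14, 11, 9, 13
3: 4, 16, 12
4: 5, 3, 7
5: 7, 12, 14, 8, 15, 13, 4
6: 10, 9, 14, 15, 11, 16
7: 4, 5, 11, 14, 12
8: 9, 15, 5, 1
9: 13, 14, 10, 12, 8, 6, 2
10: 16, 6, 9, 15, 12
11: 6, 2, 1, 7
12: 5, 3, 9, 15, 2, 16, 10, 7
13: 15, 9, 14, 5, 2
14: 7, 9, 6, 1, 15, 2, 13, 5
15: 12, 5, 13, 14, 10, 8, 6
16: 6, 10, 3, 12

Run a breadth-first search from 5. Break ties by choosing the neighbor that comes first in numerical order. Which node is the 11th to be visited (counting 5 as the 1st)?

Visit 5; enqueue 4, 7, 8, 12, 13, 14, 15 → queue [4, 7, 8, 12, 13, 14, 15]
Visit 4; enqueue 3 → queue [7, 8, 12, 13, 14, 15, 3]
Visit 7; enqueue 11 → queue [8, 12, 13, 14, 15, 3, 11]
Visit 8; enqueue 1, 9 → queue [12, 13, 14, 15, 3, 11, 1, 9]
Visit 12; enqueue 2, 10, 16 → queue [13, 14, 15, 3, 11, 1, 9, 2, 10, 16]
Visit 13 → queue [14, 15, 3, 11, 1, 9, 2, 10, 16]
Visit 14; enqueue 6 → queue [15, 3, 11, 1, 9, 2, 10, 16, 6]
Visit 15 → queue [3, 11, 1, 9, 2, 10, 16, 6]
Visit 3 → queue [11, 1, 9, 2, 10, 16, 6]
Visit 11 → queue [1, 9, 2, 10, 16, 6]
Visit 1 → queue [9, 2, 10, 16, 6]
Visit 9 → queue [2, 10, 16, 6]
Visit 2 → queue [10, 16, 6]
Visit 10 → queue [16, 6]
Visit 16 → queue [6]
Visit 6 → queue []

Visit order: 5, 4, 7, 8, 12, 13, 14, 15, 3, 11, 1, 9, 2, 10, 16, 6

1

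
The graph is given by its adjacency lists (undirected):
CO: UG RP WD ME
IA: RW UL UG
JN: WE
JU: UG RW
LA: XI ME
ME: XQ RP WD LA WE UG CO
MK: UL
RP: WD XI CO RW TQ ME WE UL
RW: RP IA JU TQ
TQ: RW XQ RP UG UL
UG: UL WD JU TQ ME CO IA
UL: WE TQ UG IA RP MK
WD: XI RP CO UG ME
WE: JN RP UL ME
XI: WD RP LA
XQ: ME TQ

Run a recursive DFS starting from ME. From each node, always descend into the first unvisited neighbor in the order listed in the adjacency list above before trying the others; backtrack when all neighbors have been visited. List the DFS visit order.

ME -> XQ -> TQ -> RW -> RP -> WD -> XI -> LA -> CO -> UG -> UL -> WE -> JN -> IA -> MK -> JU

Visit ME
ME → XQ
XQ → TQ
TQ → RW
RW → RP
RP → WD
WD → XI
XI → LA
WD → CO
CO → UG
UG → UL
UL → WE
WE → JN
UL → IA
UL → MK
UG → JU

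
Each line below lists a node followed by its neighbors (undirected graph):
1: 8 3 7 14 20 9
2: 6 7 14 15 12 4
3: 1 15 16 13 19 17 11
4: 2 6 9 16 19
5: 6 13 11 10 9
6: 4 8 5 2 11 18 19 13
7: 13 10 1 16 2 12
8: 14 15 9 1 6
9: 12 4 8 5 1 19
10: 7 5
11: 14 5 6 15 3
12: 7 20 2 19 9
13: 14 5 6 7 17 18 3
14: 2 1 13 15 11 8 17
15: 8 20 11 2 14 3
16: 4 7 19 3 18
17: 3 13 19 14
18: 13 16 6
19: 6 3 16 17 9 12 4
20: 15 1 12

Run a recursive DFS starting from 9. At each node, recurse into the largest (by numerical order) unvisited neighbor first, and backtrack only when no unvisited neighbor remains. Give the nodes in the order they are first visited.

Visit 9
9 → 19
19 → 17
17 → 14
14 → 15
15 → 20
20 → 12
12 → 7
7 → 16
16 → 18
18 → 13
13 → 6
6 → 11
11 → 5
5 → 10
11 → 3
3 → 1
1 → 8
6 → 4
4 → 2

9 -> 19 -> 17 -> 14 -> 15 -> 20 -> 12 -> 7 -> 16 -> 18 -> 13 -> 6 -> 11 -> 5 -> 10 -> 3 -> 1 -> 8 -> 4 -> 2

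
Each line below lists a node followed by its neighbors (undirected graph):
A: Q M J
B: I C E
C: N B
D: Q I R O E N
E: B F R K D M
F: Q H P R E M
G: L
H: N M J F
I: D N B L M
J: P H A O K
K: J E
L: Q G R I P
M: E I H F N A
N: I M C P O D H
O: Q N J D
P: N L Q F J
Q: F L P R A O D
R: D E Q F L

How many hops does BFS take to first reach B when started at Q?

3

Level 0: Q
Level 1: A, D, F, L, O, P, R
Level 2: E, G, H, I, J, M, N
Level 3: B, C, K
B first appears at level 3.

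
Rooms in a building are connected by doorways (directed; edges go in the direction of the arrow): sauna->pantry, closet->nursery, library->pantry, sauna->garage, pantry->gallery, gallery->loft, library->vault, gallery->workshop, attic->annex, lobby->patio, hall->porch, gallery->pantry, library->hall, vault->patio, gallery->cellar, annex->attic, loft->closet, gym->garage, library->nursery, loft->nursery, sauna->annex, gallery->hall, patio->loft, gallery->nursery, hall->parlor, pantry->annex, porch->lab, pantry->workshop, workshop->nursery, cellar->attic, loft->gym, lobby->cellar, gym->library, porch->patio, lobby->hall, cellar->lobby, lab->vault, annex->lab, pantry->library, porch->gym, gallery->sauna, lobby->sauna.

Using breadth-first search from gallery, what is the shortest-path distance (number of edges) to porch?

2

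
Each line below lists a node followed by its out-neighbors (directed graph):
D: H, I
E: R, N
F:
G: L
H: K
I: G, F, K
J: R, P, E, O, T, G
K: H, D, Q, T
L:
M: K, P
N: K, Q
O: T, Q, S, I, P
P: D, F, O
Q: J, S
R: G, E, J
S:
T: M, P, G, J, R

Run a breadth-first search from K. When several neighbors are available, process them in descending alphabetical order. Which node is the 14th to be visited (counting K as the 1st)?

Visit K; enqueue T, Q, H, D → queue [T, Q, H, D]
Visit T; enqueue R, P, M, J, G → queue [Q, H, D, R, P, M, J, G]
Visit Q; enqueue S → queue [H, D, R, P, M, J, G, S]
Visit H → queue [D, R, P, M, J, G, S]
Visit D; enqueue I → queue [R, P, M, J, G, S, I]
Visit R; enqueue E → queue [P, M, J, G, S, I, E]
Visit P; enqueue O, F → queue [M, J, G, S, I, E, O, F]
Visit M → queue [J, G, S, I, E, O, F]
Visit J → queue [G, S, I, E, O, F]
Visit G; enqueue L → queue [S, I, E, O, F, L]
Visit S → queue [I, E, O, F, L]
Visit I → queue [E, O, F, L]
Visit E; enqueue N → queue [O, F, L, N]
Visit O → queue [F, L, N]
Visit F → queue [L, N]
Visit L → queue [N]
Visit N → queue []

Visit order: K, T, Q, H, D, R, P, M, J, G, S, I, E, O, F, L, N

O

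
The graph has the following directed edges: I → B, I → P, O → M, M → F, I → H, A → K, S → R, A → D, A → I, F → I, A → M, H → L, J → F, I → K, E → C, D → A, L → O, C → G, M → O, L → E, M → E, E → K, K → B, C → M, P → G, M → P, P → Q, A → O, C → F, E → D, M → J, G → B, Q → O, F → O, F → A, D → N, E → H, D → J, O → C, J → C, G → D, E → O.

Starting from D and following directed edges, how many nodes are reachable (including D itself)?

BFS from D visits: D, N, J, A, F, C, O, M, K, I, G, P, E, B, H, Q, L
Reachable nodes: 17 of 19 total.

17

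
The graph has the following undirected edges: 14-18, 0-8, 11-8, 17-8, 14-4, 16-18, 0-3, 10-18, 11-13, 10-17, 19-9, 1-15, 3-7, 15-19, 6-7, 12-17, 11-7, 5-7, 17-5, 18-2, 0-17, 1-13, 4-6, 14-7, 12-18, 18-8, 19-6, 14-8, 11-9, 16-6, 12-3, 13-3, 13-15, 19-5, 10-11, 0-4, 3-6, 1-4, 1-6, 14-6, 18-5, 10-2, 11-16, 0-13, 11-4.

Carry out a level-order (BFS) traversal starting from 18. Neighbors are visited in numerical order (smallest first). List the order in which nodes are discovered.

Visit 18; enqueue 2, 5, 8, 10, 12, 14, 16 → queue [2, 5, 8, 10, 12, 14, 16]
Visit 2 → queue [5, 8, 10, 12, 14, 16]
Visit 5; enqueue 7, 17, 19 → queue [8, 10, 12, 14, 16, 7, 17, 19]
Visit 8; enqueue 0, 11 → queue [10, 12, 14, 16, 7, 17, 19, 0, 11]
Visit 10 → queue [12, 14, 16, 7, 17, 19, 0, 11]
Visit 12; enqueue 3 → queue [14, 16, 7, 17, 19, 0, 11, 3]
Visit 14; enqueue 4, 6 → queue [16, 7, 17, 19, 0, 11, 3, 4, 6]
Visit 16 → queue [7, 17, 19, 0, 11, 3, 4, 6]
Visit 7 → queue [17, 19, 0, 11, 3, 4, 6]
Visit 17 → queue [19, 0, 11, 3, 4, 6]
Visit 19; enqueue 9, 15 → queue [0, 11, 3, 4, 6, 9, 15]
Visit 0; enqueue 13 → queue [11, 3, 4, 6, 9, 15, 13]
Visit 11 → queue [3, 4, 6, 9, 15, 13]
Visit 3 → queue [4, 6, 9, 15, 13]
Visit 4; enqueue 1 → queue [6, 9, 15, 13, 1]
Visit 6 → queue [9, 15, 13, 1]
Visit 9 → queue [15, 13, 1]
Visit 15 → queue [13, 1]
Visit 13 → queue [1]
Visit 1 → queue []

18, 2, 5, 8, 10, 12, 14, 16, 7, 17, 19, 0, 11, 3, 4, 6, 9, 15, 13, 1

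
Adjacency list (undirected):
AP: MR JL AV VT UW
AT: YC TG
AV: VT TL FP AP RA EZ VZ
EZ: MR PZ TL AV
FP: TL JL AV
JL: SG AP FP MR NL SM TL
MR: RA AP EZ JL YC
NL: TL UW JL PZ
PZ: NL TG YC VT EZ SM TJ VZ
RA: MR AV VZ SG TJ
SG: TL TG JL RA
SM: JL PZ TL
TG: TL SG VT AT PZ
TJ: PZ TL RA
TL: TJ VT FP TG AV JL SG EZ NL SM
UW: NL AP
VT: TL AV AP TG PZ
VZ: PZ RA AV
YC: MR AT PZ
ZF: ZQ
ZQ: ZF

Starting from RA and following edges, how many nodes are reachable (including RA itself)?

BFS from RA visits: RA, AV, MR, SG, TJ, VZ, AP, EZ, FP, TL, VT, JL, YC, TG, PZ, UW, NL, SM, AT
Reachable nodes: 19 of 21 total.

19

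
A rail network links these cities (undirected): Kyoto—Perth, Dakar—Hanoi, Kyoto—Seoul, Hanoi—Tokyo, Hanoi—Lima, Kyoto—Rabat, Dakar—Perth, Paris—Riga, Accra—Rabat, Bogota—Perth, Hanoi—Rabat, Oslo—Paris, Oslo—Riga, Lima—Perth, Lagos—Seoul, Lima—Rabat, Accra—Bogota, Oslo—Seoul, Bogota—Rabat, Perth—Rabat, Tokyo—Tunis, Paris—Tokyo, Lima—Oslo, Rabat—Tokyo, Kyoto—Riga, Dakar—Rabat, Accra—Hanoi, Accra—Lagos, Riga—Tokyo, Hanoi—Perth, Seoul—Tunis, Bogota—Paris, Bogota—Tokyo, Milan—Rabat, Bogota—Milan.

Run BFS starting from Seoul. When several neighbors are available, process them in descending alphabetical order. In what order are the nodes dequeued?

Seoul, Tunis, Oslo, Lagos, Kyoto, Tokyo, Riga, Paris, Lima, Accra, Rabat, Perth, Hanoi, Bogota, Milan, Dakar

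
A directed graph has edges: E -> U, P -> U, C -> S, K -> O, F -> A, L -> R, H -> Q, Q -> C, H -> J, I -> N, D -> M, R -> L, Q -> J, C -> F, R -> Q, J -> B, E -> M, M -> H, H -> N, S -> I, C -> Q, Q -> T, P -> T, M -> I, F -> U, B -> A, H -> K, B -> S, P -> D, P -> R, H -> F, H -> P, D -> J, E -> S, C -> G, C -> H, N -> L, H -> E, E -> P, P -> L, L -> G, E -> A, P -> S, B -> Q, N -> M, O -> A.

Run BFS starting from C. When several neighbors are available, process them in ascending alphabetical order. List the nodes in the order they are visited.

Visit C; enqueue F, G, H, Q, S → queue [F, G, H, Q, S]
Visit F; enqueue A, U → queue [G, H, Q, S, A, U]
Visit G → queue [H, Q, S, A, U]
Visit H; enqueue E, J, K, N, P → queue [Q, S, A, U, E, J, K, N, P]
Visit Q; enqueue T → queue [S, A, U, E, J, K, N, P, T]
Visit S; enqueue I → queue [A, U, E, J, K, N, P, T, I]
Visit A → queue [U, E, J, K, N, P, T, I]
Visit U → queue [E, J, K, N, P, T, I]
Visit E; enqueue M → queue [J, K, N, P, T, I, M]
Visit J; enqueue B → queue [K, N, P, T, I, M, B]
Visit K; enqueue O → queue [N, P, T, I, M, B, O]
Visit N; enqueue L → queue [P, T, I, M, B, O, L]
Visit P; enqueue D, R → queue [T, I, M, B, O, L, D, R]
Visit T → queue [I, M, B, O, L, D, R]
Visit I → queue [M, B, O, L, D, R]
Visit M → queue [B, O, L, D, R]
Visit B → queue [O, L, D, R]
Visit O → queue [L, D, R]
Visit L → queue [D, R]
Visit D → queue [R]
Visit R → queue []

C, F, G, H, Q, S, A, U, E, J, K, N, P, T, I, M, B, O, L, D, R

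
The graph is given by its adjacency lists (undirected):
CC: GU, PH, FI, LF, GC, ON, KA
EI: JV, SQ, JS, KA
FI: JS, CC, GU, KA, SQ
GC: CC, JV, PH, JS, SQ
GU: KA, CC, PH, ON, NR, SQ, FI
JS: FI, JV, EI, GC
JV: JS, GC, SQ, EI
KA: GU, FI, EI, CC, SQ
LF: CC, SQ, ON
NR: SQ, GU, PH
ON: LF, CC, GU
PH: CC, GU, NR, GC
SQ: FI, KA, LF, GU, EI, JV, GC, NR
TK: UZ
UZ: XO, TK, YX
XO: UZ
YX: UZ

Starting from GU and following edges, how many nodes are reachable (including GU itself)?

BFS from GU visits: GU, CC, FI, KA, NR, ON, PH, SQ, GC, LF, JS, EI, JV
Reachable nodes: 13 of 17 total.

13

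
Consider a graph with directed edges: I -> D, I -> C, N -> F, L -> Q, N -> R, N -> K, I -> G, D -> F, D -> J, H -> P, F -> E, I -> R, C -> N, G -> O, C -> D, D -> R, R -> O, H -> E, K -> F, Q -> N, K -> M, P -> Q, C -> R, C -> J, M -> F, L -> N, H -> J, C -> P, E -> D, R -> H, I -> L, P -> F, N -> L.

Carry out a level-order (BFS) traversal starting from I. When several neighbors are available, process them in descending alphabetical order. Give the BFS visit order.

I, R, L, G, D, C, O, H, Q, N, J, F, P, E, K, M

Visit I; enqueue R, L, G, D, C → queue [R, L, G, D, C]
Visit R; enqueue O, H → queue [L, G, D, C, O, H]
Visit L; enqueue Q, N → queue [G, D, C, O, H, Q, N]
Visit G → queue [D, C, O, H, Q, N]
Visit D; enqueue J, F → queue [C, O, H, Q, N, J, F]
Visit C; enqueue P → queue [O, H, Q, N, J, F, P]
Visit O → queue [H, Q, N, J, F, P]
Visit H; enqueue E → queue [Q, N, J, F, P, E]
Visit Q → queue [N, J, F, P, E]
Visit N; enqueue K → queue [J, F, P, E, K]
Visit J → queue [F, P, E, K]
Visit F → queue [P, E, K]
Visit P → queue [E, K]
Visit E → queue [K]
Visit K; enqueue M → queue [M]
Visit M → queue []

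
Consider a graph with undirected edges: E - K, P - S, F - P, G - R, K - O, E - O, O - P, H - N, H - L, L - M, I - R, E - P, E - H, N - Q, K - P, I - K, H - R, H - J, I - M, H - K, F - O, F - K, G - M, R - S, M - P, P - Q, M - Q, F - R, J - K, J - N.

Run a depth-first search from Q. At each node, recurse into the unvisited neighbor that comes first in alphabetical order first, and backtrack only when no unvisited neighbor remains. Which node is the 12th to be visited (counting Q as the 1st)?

Visit Q
Q → M
M → G
G → R
R → F
F → K
K → E
E → H
H → J
J → N
H → L
E → O
O → P
P → S
K → I

Visit order: Q, M, G, R, F, K, E, H, J, N, L, O, P, S, I

O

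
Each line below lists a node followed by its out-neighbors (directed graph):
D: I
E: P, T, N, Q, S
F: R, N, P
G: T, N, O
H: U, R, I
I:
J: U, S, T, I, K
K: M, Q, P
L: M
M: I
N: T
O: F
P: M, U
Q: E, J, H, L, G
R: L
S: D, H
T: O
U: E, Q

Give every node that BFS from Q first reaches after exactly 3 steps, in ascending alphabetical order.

Level 0: Q
Level 1: E, G, H, J, L
Level 2: I, K, M, N, O, P, R, S, T, U
Level 3: D, F

D, F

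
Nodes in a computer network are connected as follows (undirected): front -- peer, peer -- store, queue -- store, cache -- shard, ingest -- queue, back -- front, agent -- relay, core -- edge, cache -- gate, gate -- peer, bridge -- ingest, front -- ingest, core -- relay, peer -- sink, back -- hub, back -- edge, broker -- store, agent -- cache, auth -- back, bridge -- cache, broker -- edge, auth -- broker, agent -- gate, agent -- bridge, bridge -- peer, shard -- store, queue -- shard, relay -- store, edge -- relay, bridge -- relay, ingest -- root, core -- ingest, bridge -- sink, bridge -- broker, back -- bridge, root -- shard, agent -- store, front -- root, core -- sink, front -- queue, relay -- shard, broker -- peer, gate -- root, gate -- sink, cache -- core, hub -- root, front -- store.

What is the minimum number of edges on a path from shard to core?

Level 0: shard
Level 1: cache, queue, relay, root, store
Level 2: agent, bridge, broker, core, edge, front, gate, hub, ingest, peer
Level 3: auth, back, sink
core first appears at level 2.

2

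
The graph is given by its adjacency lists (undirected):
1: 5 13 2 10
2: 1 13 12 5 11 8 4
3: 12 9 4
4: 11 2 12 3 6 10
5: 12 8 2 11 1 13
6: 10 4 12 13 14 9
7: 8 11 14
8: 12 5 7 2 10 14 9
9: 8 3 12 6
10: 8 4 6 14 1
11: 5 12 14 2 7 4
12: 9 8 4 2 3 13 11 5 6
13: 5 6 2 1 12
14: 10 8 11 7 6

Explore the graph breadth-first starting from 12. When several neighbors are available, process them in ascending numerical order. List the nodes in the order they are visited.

Visit 12; enqueue 2, 3, 4, 5, 6, 8, 9, 11, 13 → queue [2, 3, 4, 5, 6, 8, 9, 11, 13]
Visit 2; enqueue 1 → queue [3, 4, 5, 6, 8, 9, 11, 13, 1]
Visit 3 → queue [4, 5, 6, 8, 9, 11, 13, 1]
Visit 4; enqueue 10 → queue [5, 6, 8, 9, 11, 13, 1, 10]
Visit 5 → queue [6, 8, 9, 11, 13, 1, 10]
Visit 6; enqueue 14 → queue [8, 9, 11, 13, 1, 10, 14]
Visit 8; enqueue 7 → queue [9, 11, 13, 1, 10, 14, 7]
Visit 9 → queue [11, 13, 1, 10, 14, 7]
Visit 11 → queue [13, 1, 10, 14, 7]
Visit 13 → queue [1, 10, 14, 7]
Visit 1 → queue [10, 14, 7]
Visit 10 → queue [14, 7]
Visit 14 → queue [7]
Visit 7 → queue []

12, 2, 3, 4, 5, 6, 8, 9, 11, 13, 1, 10, 14, 7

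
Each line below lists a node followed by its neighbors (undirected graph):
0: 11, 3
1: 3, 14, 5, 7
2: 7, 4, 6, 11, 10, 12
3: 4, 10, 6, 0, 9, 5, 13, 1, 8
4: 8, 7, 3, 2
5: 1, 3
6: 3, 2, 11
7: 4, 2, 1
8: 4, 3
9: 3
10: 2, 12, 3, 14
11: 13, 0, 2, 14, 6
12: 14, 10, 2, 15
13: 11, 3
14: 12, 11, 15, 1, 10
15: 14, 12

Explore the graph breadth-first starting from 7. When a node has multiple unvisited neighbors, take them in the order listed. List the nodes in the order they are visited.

7 → 4 → 2 → 1 → 8 → 3 → 6 → 11 → 10 → 12 → 14 → 5 → 0 → 9 → 13 → 15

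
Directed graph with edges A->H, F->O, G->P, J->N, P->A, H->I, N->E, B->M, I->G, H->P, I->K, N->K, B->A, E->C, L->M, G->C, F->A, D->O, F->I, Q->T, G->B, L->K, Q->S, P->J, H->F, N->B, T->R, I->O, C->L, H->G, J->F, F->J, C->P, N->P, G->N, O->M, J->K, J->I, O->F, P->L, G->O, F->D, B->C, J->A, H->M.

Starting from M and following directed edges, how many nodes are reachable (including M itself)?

1

BFS from M visits: M
Reachable nodes: 1 of 20 total.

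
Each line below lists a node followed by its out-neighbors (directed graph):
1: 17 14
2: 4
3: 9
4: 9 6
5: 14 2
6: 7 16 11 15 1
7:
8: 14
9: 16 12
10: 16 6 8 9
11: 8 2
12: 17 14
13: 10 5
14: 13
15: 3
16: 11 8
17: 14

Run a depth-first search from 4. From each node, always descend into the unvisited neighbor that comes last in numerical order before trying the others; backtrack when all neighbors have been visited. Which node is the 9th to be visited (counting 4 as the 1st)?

6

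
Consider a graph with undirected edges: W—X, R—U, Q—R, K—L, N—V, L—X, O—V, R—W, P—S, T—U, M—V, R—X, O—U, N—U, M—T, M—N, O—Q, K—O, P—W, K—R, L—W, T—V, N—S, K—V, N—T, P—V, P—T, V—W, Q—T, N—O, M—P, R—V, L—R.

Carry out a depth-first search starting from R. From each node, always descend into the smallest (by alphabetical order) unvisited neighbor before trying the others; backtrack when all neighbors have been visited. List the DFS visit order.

R -> K -> L -> W -> P -> M -> N -> O -> Q -> T -> U -> V -> S -> X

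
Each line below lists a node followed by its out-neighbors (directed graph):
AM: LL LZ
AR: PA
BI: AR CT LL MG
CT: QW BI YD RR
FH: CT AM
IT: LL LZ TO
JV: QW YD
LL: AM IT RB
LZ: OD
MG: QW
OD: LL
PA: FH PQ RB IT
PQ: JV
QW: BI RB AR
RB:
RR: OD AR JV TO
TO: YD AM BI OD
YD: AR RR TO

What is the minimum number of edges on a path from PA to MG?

4

Level 0: PA
Level 1: FH, IT, PQ, RB
Level 2: AM, CT, JV, LL, LZ, TO
Level 3: BI, OD, QW, RR, YD
Level 4: AR, MG
MG first appears at level 4.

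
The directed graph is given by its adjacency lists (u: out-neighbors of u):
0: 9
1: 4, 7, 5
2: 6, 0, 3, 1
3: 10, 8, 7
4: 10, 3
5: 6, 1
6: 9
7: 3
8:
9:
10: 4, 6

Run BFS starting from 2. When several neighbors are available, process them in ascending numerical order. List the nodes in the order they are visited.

Visit 2; enqueue 0, 1, 3, 6 → queue [0, 1, 3, 6]
Visit 0; enqueue 9 → queue [1, 3, 6, 9]
Visit 1; enqueue 4, 5, 7 → queue [3, 6, 9, 4, 5, 7]
Visit 3; enqueue 8, 10 → queue [6, 9, 4, 5, 7, 8, 10]
Visit 6 → queue [9, 4, 5, 7, 8, 10]
Visit 9 → queue [4, 5, 7, 8, 10]
Visit 4 → queue [5, 7, 8, 10]
Visit 5 → queue [7, 8, 10]
Visit 7 → queue [8, 10]
Visit 8 → queue [10]
Visit 10 → queue []

2 -> 0 -> 1 -> 3 -> 6 -> 9 -> 4 -> 5 -> 7 -> 8 -> 10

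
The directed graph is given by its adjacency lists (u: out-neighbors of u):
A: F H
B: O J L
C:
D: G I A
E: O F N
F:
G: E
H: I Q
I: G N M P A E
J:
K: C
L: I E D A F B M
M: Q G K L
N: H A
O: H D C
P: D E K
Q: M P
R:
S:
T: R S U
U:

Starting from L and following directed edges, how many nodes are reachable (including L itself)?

17

BFS from L visits: L, M, I, F, E, D, B, A, Q, K, G, P, N, O, J, H, C
Reachable nodes: 17 of 21 total.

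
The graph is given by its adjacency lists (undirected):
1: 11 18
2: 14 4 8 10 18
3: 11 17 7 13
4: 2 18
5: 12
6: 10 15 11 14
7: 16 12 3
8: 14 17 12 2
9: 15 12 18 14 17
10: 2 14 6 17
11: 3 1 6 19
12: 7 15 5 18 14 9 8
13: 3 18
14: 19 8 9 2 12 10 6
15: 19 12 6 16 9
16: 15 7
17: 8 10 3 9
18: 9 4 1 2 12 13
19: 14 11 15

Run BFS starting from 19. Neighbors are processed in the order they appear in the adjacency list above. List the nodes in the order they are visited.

Visit 19; enqueue 14, 11, 15 → queue [14, 11, 15]
Visit 14; enqueue 8, 9, 2, 12, 10, 6 → queue [11, 15, 8, 9, 2, 12, 10, 6]
Visit 11; enqueue 3, 1 → queue [15, 8, 9, 2, 12, 10, 6, 3, 1]
Visit 15; enqueue 16 → queue [8, 9, 2, 12, 10, 6, 3, 1, 16]
Visit 8; enqueue 17 → queue [9, 2, 12, 10, 6, 3, 1, 16, 17]
Visit 9; enqueue 18 → queue [2, 12, 10, 6, 3, 1, 16, 17, 18]
Visit 2; enqueue 4 → queue [12, 10, 6, 3, 1, 16, 17, 18, 4]
Visit 12; enqueue 7, 5 → queue [10, 6, 3, 1, 16, 17, 18, 4, 7, 5]
Visit 10 → queue [6, 3, 1, 16, 17, 18, 4, 7, 5]
Visit 6 → queue [3, 1, 16, 17, 18, 4, 7, 5]
Visit 3; enqueue 13 → queue [1, 16, 17, 18, 4, 7, 5, 13]
Visit 1 → queue [16, 17, 18, 4, 7, 5, 13]
Visit 16 → queue [17, 18, 4, 7, 5, 13]
Visit 17 → queue [18, 4, 7, 5, 13]
Visit 18 → queue [4, 7, 5, 13]
Visit 4 → queue [7, 5, 13]
Visit 7 → queue [5, 13]
Visit 5 → queue [13]
Visit 13 → queue []

19 14 11 15 8 9 2 12 10 6 3 1 16 17 18 4 7 5 13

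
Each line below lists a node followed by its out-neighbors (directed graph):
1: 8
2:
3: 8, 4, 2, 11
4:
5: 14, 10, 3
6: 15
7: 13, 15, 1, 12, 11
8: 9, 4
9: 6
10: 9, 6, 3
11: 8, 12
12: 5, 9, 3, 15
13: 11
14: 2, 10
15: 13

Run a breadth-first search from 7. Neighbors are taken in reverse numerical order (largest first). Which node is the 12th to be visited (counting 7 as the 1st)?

14

Visit 7; enqueue 15, 13, 12, 11, 1 → queue [15, 13, 12, 11, 1]
Visit 15 → queue [13, 12, 11, 1]
Visit 13 → queue [12, 11, 1]
Visit 12; enqueue 9, 5, 3 → queue [11, 1, 9, 5, 3]
Visit 11; enqueue 8 → queue [1, 9, 5, 3, 8]
Visit 1 → queue [9, 5, 3, 8]
Visit 9; enqueue 6 → queue [5, 3, 8, 6]
Visit 5; enqueue 14, 10 → queue [3, 8, 6, 14, 10]
Visit 3; enqueue 4, 2 → queue [8, 6, 14, 10, 4, 2]
Visit 8 → queue [6, 14, 10, 4, 2]
Visit 6 → queue [14, 10, 4, 2]
Visit 14 → queue [10, 4, 2]
Visit 10 → queue [4, 2]
Visit 4 → queue [2]
Visit 2 → queue []

Visit order: 7, 15, 13, 12, 11, 1, 9, 5, 3, 8, 6, 14, 10, 4, 2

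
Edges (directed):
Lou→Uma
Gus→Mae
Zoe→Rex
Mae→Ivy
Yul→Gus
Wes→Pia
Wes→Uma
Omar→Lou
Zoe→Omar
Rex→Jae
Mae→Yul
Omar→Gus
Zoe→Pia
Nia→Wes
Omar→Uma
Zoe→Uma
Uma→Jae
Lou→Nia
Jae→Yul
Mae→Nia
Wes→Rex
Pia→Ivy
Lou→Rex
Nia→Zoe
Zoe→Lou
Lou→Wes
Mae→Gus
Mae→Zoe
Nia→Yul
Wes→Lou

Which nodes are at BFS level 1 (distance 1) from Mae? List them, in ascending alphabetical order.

Level 0: Mae
Level 1: Gus, Ivy, Nia, Yul, Zoe
Level 2: Lou, Omar, Pia, Rex, Uma, Wes
Level 3: Jae

Gus, Ivy, Nia, Yul, Zoe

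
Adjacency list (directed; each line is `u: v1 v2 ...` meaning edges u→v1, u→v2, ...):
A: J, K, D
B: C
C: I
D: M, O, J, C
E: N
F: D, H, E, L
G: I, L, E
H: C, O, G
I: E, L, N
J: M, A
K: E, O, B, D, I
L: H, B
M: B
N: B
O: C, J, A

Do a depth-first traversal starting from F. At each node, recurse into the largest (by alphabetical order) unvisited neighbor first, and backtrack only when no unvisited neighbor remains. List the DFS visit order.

F, L, H, O, J, M, B, C, I, N, E, A, K, D, G

Visit F
F → L
L → H
H → O
O → J
J → M
M → B
B → C
C → I
I → N
I → E
J → A
A → K
K → D
H → G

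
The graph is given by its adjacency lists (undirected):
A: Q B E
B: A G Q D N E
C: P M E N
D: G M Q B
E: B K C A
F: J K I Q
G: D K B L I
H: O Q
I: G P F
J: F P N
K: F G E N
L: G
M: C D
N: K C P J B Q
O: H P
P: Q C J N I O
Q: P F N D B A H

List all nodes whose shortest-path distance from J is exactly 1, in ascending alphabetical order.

F, N, P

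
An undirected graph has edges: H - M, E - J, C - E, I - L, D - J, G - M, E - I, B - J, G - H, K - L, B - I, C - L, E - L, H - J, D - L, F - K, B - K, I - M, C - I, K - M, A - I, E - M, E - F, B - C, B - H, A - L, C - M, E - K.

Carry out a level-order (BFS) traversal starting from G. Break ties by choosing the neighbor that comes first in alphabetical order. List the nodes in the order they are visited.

G -> H -> M -> B -> J -> C -> E -> I -> K -> D -> L -> F -> A

Visit G; enqueue H, M → queue [H, M]
Visit H; enqueue B, J → queue [M, B, J]
Visit M; enqueue C, E, I, K → queue [B, J, C, E, I, K]
Visit B → queue [J, C, E, I, K]
Visit J; enqueue D → queue [C, E, I, K, D]
Visit C; enqueue L → queue [E, I, K, D, L]
Visit E; enqueue F → queue [I, K, D, L, F]
Visit I; enqueue A → queue [K, D, L, F, A]
Visit K → queue [D, L, F, A]
Visit D → queue [L, F, A]
Visit L → queue [F, A]
Visit F → queue [A]
Visit A → queue []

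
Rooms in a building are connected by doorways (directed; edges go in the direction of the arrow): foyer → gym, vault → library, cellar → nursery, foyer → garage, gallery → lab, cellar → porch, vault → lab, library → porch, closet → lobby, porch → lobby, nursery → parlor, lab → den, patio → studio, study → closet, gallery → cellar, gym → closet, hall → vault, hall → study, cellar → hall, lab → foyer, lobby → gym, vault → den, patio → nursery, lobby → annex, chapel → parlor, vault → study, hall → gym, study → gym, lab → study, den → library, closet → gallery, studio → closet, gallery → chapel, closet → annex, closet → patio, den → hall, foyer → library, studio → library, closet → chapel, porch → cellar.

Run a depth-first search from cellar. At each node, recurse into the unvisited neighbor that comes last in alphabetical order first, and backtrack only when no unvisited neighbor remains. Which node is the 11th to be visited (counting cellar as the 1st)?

Visit cellar
cellar → porch
porch → lobby
lobby → gym
gym → closet
closet → patio
patio → studio
studio → library
patio → nursery
nursery → parlor
closet → gallery
gallery → lab
lab → study
lab → foyer
foyer → garage
lab → den
den → hall
hall → vault
gallery → chapel
closet → annex

Visit order: cellar, porch, lobby, gym, closet, patio, studio, library, nursery, parlor, gallery, lab, study, foyer, garage, den, hall, vault, chapel, annex

gallery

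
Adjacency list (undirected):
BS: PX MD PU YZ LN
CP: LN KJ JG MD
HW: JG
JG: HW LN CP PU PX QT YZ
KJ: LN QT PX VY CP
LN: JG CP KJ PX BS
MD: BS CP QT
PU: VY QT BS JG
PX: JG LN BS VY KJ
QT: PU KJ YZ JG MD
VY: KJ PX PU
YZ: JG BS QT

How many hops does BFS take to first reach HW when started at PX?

2

Level 0: PX
Level 1: BS, JG, KJ, LN, VY
Level 2: CP, HW, MD, PU, QT, YZ
HW first appears at level 2.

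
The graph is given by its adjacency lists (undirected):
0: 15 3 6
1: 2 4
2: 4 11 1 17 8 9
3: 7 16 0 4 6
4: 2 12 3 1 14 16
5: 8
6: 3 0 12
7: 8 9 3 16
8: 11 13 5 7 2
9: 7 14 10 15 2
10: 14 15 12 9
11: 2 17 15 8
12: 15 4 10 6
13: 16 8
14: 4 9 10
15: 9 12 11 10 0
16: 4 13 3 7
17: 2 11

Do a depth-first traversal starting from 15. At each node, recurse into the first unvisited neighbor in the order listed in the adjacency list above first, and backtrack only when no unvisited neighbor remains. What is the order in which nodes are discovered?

Visit 15
15 → 9
9 → 7
7 → 8
8 → 11
11 → 2
2 → 4
4 → 12
12 → 10
10 → 14
12 → 6
6 → 3
3 → 16
16 → 13
3 → 0
4 → 1
2 → 17
8 → 5

15 9 7 8 11 2 4 12 10 14 6 3 16 13 0 1 17 5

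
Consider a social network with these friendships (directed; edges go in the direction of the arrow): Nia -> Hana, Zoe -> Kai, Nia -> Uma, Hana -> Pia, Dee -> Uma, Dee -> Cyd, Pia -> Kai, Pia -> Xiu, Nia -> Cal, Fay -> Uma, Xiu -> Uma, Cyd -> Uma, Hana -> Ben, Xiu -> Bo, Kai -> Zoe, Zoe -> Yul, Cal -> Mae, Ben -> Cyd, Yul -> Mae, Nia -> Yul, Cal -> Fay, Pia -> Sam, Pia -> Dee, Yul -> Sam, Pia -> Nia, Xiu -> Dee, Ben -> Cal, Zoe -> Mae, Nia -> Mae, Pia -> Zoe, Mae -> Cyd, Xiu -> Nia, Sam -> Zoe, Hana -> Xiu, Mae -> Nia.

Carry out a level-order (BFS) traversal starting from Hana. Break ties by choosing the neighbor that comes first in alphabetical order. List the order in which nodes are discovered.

Visit Hana; enqueue Ben, Pia, Xiu → queue [Ben, Pia, Xiu]
Visit Ben; enqueue Cal, Cyd → queue [Pia, Xiu, Cal, Cyd]
Visit Pia; enqueue Dee, Kai, Nia, Sam, Zoe → queue [Xiu, Cal, Cyd, Dee, Kai, Nia, Sam, Zoe]
Visit Xiu; enqueue Bo, Uma → queue [Cal, Cyd, Dee, Kai, Nia, Sam, Zoe, Bo, Uma]
Visit Cal; enqueue Fay, Mae → queue [Cyd, Dee, Kai, Nia, Sam, Zoe, Bo, Uma, Fay, Mae]
Visit Cyd → queue [Dee, Kai, Nia, Sam, Zoe, Bo, Uma, Fay, Mae]
Visit Dee → queue [Kai, Nia, Sam, Zoe, Bo, Uma, Fay, Mae]
Visit Kai → queue [Nia, Sam, Zoe, Bo, Uma, Fay, Mae]
Visit Nia; enqueue Yul → queue [Sam, Zoe, Bo, Uma, Fay, Mae, Yul]
Visit Sam → queue [Zoe, Bo, Uma, Fay, Mae, Yul]
Visit Zoe → queue [Bo, Uma, Fay, Mae, Yul]
Visit Bo → queue [Uma, Fay, Mae, Yul]
Visit Uma → queue [Fay, Mae, Yul]
Visit Fay → queue [Mae, Yul]
Visit Mae → queue [Yul]
Visit Yul → queue []

Hana -> Ben -> Pia -> Xiu -> Cal -> Cyd -> Dee -> Kai -> Nia -> Sam -> Zoe -> Bo -> Uma -> Fay -> Mae -> Yul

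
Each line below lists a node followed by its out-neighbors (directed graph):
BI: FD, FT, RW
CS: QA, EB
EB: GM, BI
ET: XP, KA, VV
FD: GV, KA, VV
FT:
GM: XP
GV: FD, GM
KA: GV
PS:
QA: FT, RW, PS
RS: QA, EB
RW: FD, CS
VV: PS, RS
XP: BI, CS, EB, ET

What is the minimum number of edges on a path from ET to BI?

Level 0: ET
Level 1: KA, VV, XP
Level 2: BI, CS, EB, GV, PS, RS
Level 3: FD, FT, GM, QA, RW
BI first appears at level 2.

2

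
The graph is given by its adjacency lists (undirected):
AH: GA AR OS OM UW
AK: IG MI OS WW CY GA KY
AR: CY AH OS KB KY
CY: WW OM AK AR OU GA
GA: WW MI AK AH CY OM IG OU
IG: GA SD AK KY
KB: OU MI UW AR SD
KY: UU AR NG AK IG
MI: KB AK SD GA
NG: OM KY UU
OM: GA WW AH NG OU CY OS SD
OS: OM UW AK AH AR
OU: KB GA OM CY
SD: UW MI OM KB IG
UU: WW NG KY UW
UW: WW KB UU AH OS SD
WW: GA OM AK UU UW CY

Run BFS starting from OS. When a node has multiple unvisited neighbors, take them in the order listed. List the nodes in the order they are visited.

OS, OM, UW, AK, AH, AR, GA, WW, NG, OU, CY, SD, KB, UU, IG, MI, KY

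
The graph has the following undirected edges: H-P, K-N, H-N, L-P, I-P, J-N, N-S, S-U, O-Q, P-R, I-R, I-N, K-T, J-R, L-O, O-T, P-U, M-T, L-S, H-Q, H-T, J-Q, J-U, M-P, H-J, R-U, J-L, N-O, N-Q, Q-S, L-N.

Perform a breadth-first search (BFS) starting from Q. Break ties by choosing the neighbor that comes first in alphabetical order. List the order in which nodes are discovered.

Visit Q; enqueue H, J, N, O, S → queue [H, J, N, O, S]
Visit H; enqueue P, T → queue [J, N, O, S, P, T]
Visit J; enqueue L, R, U → queue [N, O, S, P, T, L, R, U]
Visit N; enqueue I, K → queue [O, S, P, T, L, R, U, I, K]
Visit O → queue [S, P, T, L, R, U, I, K]
Visit S → queue [P, T, L, R, U, I, K]
Visit P; enqueue M → queue [T, L, R, U, I, K, M]
Visit T → queue [L, R, U, I, K, M]
Visit L → queue [R, U, I, K, M]
Visit R → queue [U, I, K, M]
Visit U → queue [I, K, M]
Visit I → queue [K, M]
Visit K → queue [M]
Visit M → queue []

Q, H, J, N, O, S, P, T, L, R, U, I, K, M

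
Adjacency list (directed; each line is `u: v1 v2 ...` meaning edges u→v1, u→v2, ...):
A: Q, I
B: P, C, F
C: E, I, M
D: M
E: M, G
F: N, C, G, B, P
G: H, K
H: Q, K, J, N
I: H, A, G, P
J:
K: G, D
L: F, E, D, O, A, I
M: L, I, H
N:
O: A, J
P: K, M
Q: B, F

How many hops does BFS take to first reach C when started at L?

2

Level 0: L
Level 1: A, D, E, F, I, O
Level 2: B, C, G, H, J, M, N, P, Q
Level 3: K
C first appears at level 2.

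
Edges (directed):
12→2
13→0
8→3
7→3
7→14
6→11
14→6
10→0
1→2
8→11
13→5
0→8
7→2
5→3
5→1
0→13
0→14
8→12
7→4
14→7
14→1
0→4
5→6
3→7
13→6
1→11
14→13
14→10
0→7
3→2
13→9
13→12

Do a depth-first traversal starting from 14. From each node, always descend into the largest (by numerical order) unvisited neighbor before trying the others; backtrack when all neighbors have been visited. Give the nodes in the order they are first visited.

Visit 14
14 → 13
13 → 12
12 → 2
13 → 9
13 → 6
6 → 11
13 → 5
5 → 3
3 → 7
7 → 4
5 → 1
13 → 0
0 → 8
14 → 10

14 -> 13 -> 12 -> 2 -> 9 -> 6 -> 11 -> 5 -> 3 -> 7 -> 4 -> 1 -> 0 -> 8 -> 10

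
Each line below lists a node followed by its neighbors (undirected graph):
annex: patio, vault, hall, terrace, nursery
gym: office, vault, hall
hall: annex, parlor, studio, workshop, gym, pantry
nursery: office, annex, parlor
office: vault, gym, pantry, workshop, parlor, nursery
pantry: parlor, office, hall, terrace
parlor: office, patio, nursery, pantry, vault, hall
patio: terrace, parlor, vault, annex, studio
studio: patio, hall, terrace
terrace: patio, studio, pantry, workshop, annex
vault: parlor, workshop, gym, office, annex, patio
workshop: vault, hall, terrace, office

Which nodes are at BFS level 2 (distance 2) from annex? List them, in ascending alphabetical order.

gym, office, pantry, parlor, studio, workshop

Level 0: annex
Level 1: hall, nursery, patio, terrace, vault
Level 2: gym, office, pantry, parlor, studio, workshop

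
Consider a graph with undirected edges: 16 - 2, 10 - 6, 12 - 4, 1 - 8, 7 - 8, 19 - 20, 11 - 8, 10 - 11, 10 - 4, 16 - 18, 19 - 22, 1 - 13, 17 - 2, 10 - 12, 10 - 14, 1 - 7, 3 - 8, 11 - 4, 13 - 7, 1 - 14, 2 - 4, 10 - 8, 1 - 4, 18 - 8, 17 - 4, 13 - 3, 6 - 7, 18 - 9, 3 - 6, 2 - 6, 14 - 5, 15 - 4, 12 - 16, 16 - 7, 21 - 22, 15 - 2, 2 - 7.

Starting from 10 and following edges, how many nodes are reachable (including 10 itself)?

18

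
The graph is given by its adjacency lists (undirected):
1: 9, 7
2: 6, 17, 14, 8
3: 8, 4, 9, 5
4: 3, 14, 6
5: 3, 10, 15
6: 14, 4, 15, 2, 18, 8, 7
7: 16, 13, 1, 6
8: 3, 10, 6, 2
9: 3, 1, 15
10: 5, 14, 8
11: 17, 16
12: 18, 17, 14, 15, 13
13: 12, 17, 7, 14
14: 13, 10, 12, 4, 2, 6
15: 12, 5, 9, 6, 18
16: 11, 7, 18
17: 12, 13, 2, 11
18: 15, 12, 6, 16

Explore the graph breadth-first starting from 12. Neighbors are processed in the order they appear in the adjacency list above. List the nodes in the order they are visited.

12 → 18 → 17 → 14 → 15 → 13 → 6 → 16 → 2 → 11 → 10 → 4 → 5 → 9 → 7 → 8 → 3 → 1

Visit 12; enqueue 18, 17, 14, 15, 13 → queue [18, 17, 14, 15, 13]
Visit 18; enqueue 6, 16 → queue [17, 14, 15, 13, 6, 16]
Visit 17; enqueue 2, 11 → queue [14, 15, 13, 6, 16, 2, 11]
Visit 14; enqueue 10, 4 → queue [15, 13, 6, 16, 2, 11, 10, 4]
Visit 15; enqueue 5, 9 → queue [13, 6, 16, 2, 11, 10, 4, 5, 9]
Visit 13; enqueue 7 → queue [6, 16, 2, 11, 10, 4, 5, 9, 7]
Visit 6; enqueue 8 → queue [16, 2, 11, 10, 4, 5, 9, 7, 8]
Visit 16 → queue [2, 11, 10, 4, 5, 9, 7, 8]
Visit 2 → queue [11, 10, 4, 5, 9, 7, 8]
Visit 11 → queue [10, 4, 5, 9, 7, 8]
Visit 10 → queue [4, 5, 9, 7, 8]
Visit 4; enqueue 3 → queue [5, 9, 7, 8, 3]
Visit 5 → queue [9, 7, 8, 3]
Visit 9; enqueue 1 → queue [7, 8, 3, 1]
Visit 7 → queue [8, 3, 1]
Visit 8 → queue [3, 1]
Visit 3 → queue [1]
Visit 1 → queue []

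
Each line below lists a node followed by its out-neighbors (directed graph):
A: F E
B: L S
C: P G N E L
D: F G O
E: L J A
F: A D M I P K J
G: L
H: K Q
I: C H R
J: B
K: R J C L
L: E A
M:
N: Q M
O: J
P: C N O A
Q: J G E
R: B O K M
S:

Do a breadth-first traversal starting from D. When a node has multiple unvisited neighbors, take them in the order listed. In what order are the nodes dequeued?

D → F → G → O → A → M → I → P → K → J → L → E → C → H → R → N → B → Q → S

Visit D; enqueue F, G, O → queue [F, G, O]
Visit F; enqueue A, M, I, P, K, J → queue [G, O, A, M, I, P, K, J]
Visit G; enqueue L → queue [O, A, M, I, P, K, J, L]
Visit O → queue [A, M, I, P, K, J, L]
Visit A; enqueue E → queue [M, I, P, K, J, L, E]
Visit M → queue [I, P, K, J, L, E]
Visit I; enqueue C, H, R → queue [P, K, J, L, E, C, H, R]
Visit P; enqueue N → queue [K, J, L, E, C, H, R, N]
Visit K → queue [J, L, E, C, H, R, N]
Visit J; enqueue B → queue [L, E, C, H, R, N, B]
Visit L → queue [E, C, H, R, N, B]
Visit E → queue [C, H, R, N, B]
Visit C → queue [H, R, N, B]
Visit H; enqueue Q → queue [R, N, B, Q]
Visit R → queue [N, B, Q]
Visit N → queue [B, Q]
Visit B; enqueue S → queue [Q, S]
Visit Q → queue [S]
Visit S → queue []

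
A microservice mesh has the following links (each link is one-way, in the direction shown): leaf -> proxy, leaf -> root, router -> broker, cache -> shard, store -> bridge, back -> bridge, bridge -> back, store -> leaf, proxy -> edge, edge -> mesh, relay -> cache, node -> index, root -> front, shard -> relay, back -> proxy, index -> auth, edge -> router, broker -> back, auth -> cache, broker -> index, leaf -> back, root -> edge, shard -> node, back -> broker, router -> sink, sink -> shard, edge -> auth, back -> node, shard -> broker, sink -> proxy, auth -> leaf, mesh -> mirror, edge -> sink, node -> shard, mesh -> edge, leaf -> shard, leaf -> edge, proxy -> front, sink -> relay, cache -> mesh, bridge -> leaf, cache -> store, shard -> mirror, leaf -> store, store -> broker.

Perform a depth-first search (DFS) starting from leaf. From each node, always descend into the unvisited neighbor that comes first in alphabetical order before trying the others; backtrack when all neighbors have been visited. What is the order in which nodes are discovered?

Visit leaf
leaf → back
back → bridge
back → broker
broker → index
index → auth
auth → cache
cache → mesh
mesh → edge
edge → router
router → sink
sink → proxy
proxy → front
sink → relay
sink → shard
shard → mirror
shard → node
cache → store
leaf → root

leaf back bridge broker index auth cache mesh edge router sink proxy front relay shard mirror node store root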